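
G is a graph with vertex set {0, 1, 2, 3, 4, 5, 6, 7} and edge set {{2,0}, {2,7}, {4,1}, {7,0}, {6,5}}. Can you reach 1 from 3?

No

The component containing 3 is {3}, and 1 is not in it.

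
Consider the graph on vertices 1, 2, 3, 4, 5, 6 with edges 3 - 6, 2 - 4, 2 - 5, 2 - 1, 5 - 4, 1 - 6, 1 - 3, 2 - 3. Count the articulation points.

1

Removing 2 increases the component count from 1 to 2, so 2 is a cut vertex.
By contrast removing 5 leaves 1 component; it is not a cut vertex. No other vertex is a cut vertex either.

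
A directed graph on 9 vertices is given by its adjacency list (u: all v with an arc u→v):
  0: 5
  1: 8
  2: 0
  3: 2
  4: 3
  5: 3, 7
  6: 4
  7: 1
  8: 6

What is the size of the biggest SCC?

{0, 1, 2, 3, 4, 5, 6, 7, 8} are all mutually reachable — one SCC of size 9.
The largest has 9 vertices.

9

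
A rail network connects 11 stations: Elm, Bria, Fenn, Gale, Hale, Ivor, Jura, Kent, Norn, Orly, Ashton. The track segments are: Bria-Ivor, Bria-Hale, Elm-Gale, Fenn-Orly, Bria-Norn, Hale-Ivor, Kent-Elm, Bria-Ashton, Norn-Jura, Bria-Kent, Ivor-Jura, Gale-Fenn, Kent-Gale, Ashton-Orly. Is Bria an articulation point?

Deleting Bria raises the number of components from 1 to 2, so Bria is a cut vertex.

Yes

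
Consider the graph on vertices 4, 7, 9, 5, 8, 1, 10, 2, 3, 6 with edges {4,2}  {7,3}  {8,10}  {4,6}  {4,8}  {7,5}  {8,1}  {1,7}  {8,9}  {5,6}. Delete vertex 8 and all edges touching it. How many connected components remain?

3

With 8 gone, the remaining components are: {10}; {9}; {1, 2, 3, 4, 5, 6, 7}.
That is 3 components.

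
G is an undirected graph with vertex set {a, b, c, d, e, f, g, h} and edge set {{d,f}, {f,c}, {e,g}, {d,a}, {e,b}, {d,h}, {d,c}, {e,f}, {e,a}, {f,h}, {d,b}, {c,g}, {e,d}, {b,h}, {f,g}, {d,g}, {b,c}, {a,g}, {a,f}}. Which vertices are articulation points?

Removing e, for instance, still leaves 1 component. No single vertex removal increases the component count — the graph has no articulation points.

none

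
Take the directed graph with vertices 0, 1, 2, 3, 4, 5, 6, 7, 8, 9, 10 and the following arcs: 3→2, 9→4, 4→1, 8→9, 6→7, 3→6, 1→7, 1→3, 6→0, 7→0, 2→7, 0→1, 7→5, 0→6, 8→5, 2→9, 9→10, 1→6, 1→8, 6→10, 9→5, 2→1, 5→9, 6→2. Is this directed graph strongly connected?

No

There is no directed path from 10 to 0, so the graph is not strongly connected.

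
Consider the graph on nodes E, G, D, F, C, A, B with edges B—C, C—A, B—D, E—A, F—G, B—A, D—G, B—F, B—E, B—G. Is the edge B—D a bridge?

No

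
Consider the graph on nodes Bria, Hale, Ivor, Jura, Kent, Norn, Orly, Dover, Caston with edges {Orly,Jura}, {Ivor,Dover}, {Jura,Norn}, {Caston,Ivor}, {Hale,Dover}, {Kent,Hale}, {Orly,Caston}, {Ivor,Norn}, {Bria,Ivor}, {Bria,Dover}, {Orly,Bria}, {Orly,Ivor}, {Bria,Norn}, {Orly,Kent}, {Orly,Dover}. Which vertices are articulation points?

Removing Jura, for instance, still leaves 1 component. No single vertex removal increases the component count — the graph has no articulation points.

none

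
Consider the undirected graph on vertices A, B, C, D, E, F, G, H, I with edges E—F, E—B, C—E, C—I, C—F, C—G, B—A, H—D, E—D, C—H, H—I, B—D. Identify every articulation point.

B, C

Removing B increases the component count from 1 to 2, so B is a cut vertex.
Removing C increases the component count from 1 to 2, so C is a cut vertex.
By contrast removing D leaves 1 component; it is not a cut vertex. No other vertex is a cut vertex either.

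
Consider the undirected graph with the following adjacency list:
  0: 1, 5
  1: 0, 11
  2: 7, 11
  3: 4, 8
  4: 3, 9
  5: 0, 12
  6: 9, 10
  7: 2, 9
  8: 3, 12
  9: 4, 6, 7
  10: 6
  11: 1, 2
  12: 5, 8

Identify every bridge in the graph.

10-6, 6-9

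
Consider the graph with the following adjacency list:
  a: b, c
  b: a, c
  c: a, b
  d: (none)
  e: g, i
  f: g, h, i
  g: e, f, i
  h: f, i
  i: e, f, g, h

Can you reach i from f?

Yes

From f we can reach e, f, g, h, i, which includes i.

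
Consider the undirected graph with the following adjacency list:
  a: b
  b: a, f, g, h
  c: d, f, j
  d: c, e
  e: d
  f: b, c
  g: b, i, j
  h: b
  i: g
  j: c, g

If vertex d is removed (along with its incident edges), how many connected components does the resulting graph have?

2

With d gone, the remaining components are: {e}; {a, b, c, f, g, h, i, j}.
That is 2 components.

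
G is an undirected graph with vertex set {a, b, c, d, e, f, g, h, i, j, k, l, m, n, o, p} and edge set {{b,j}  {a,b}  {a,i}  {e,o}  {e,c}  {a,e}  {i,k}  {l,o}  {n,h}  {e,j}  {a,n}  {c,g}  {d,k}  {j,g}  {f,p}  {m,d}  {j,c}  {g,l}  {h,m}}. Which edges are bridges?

The edges on the cycle a-n-h-m-d-k-i-a are not bridges since each lies on that cycle.
But removing f-p disconnects f from p — this is a bridge.

f-p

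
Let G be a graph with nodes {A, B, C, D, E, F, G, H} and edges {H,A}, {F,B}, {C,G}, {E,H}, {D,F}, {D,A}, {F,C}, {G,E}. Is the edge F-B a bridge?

Removing F-B leaves no path between F and B: the component count goes from 1 to 2. So it is a bridge.

Yes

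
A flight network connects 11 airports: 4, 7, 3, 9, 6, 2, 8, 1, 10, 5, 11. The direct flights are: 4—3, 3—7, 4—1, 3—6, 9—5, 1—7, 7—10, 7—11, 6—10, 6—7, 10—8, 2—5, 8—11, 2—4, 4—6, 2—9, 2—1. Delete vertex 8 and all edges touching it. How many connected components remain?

1

With 8 gone, the remaining components are: {1, 2, 3, 4, 5, 6, 7, 9, 10, 11}.
That is 1 component.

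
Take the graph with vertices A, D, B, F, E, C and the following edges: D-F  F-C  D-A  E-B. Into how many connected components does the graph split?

2

Starting from B we can reach B, E. That is one component of size 2.
Starting from A we can reach A, C, D, F. That is one component of size 4.
Total: 2 components.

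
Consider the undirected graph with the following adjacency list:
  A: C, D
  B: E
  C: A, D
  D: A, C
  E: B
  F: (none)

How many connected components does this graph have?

3

F is isolated — a component by itself.
Starting from B we can reach B, E. That is one component of size 2.
Starting from A we can reach A, C, D. That is one component of size 3.
Total: 3 components.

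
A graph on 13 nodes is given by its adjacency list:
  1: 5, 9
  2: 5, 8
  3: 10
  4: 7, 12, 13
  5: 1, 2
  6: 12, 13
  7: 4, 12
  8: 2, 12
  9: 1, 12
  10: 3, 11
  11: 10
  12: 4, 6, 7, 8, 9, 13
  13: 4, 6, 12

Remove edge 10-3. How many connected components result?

Before removal there are 2 components.
10-3 is a bridge — removing it separates 10's side from 3's side.
After removal: 3 components.

3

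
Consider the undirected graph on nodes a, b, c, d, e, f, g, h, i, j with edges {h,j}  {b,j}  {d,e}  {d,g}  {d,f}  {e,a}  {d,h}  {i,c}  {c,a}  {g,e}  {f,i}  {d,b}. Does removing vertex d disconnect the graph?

Yes

Deleting d raises the number of components from 1 to 2, so d is a cut vertex.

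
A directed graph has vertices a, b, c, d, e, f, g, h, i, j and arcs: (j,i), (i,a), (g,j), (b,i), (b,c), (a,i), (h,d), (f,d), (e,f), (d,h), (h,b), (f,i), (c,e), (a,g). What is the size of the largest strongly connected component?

6

{b, c, d, e, f, h} are all mutually reachable — one SCC of size 6.
{a, g, i, j} are all mutually reachable — one SCC of size 4.
The largest has 6 vertices.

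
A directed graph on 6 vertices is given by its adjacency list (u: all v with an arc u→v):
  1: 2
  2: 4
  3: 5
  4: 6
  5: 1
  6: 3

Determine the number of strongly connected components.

1

{1, 2, 3, 4, 5, 6} are all mutually reachable — one SCC of size 6.
That gives 1 strongly connected component.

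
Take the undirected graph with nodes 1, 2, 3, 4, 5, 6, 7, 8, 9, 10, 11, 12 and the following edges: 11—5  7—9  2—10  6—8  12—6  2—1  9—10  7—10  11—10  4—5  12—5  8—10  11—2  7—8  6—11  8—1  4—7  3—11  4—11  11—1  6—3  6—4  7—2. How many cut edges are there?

The edges on the cycle 7-2-10-7 are not bridges since each lies on that cycle.
Every edge lies on some cycle, so there are no bridges.

0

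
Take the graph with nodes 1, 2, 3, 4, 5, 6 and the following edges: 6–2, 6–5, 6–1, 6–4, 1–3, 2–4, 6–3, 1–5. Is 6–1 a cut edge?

No

After removing 6–1, the path 6-5-1 still connects them, so the edge is not a bridge.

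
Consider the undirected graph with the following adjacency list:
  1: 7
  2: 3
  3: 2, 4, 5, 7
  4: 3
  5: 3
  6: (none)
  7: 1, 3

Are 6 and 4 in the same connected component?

No

The component containing 6 is {6}, and 4 is not in it.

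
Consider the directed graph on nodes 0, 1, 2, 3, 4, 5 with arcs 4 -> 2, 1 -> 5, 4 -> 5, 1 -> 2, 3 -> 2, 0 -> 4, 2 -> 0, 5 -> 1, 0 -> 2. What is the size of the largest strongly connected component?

{0, 1, 2, 4, 5} are all mutually reachable — one SCC of size 5.
{3} is an SCC by itself.
The largest has 5 vertices.

5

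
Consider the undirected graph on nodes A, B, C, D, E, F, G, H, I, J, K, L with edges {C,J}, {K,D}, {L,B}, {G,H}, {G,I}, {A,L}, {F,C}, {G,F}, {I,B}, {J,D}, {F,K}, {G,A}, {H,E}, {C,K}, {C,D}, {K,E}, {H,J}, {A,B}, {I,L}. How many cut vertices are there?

1

Removing G increases the component count from 1 to 2, so G is a cut vertex.
By contrast removing J leaves 1 component; it is not a cut vertex. No other vertex is a cut vertex either.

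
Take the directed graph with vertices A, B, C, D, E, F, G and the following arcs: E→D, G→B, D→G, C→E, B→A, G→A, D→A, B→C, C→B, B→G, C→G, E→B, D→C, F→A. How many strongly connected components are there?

3

{B, C, D, E, G} are all mutually reachable — one SCC of size 5.
{F} is an SCC by itself.
{A} is an SCC by itself.
That gives 3 strongly connected components.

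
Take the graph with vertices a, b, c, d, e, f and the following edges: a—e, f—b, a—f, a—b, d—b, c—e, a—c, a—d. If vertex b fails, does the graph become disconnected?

No

Deleting b leaves 1 component (was 1) (its neighbors a, d, f remain connected to each other), so b is not a cut vertex.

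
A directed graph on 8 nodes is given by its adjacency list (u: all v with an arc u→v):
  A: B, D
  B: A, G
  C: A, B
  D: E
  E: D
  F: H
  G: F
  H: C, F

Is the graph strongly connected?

No

There is no directed path from E to G, so the graph is not strongly connected.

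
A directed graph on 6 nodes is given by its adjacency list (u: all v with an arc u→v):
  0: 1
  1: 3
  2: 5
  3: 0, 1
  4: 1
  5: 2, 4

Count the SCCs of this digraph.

{0, 1, 3} are all mutually reachable — one SCC of size 3.
{2, 5} are all mutually reachable — one SCC of size 2.
{4} is an SCC by itself.
That gives 3 strongly connected components.

3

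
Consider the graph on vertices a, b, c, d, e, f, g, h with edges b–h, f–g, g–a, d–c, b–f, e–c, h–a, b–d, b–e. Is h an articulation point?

No

Deleting h leaves 1 component (was 1) (its neighbors a, b remain connected to each other), so h is not a cut vertex.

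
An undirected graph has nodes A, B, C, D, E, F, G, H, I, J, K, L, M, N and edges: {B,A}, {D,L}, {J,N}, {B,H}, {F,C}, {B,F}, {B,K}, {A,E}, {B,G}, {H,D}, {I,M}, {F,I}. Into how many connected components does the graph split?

Starting from J we can reach J, N. That is one component of size 2.
Starting from A we can reach A, B, C, D, E, F, G, H, I, K, L, M. That is one component of size 12.
Total: 2 components.

2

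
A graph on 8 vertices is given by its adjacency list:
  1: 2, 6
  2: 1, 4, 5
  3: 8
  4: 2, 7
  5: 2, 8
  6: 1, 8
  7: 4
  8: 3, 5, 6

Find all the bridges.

2-4, 3-8, 4-7

The edges on the cycle 2-5-8-6-1-2 are not bridges since each lies on that cycle.
But removing 8-3 disconnects 8 from 3; removing 4-7 disconnects 4 from 7; removing 2-4 disconnects 2 from 4 — these are bridges.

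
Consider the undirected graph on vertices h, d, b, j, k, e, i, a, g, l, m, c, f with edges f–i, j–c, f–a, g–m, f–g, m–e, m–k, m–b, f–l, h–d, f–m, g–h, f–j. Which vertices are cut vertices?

f, g, h, j, m

Removing f increases the component count from 1 to 5, so f is a cut vertex.
Removing g increases the component count from 1 to 2, so g is a cut vertex.
Removing h increases the component count from 1 to 2, so h is a cut vertex.
Likewise j, m are cut vertices.
By contrast removing l leaves 1 component; it is not a cut vertex. No other vertex is a cut vertex either.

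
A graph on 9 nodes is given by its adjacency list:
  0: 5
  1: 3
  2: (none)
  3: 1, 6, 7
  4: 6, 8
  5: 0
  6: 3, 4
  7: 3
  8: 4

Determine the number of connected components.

2 is isolated — a component by itself.
Starting from 0 we can reach 0, 5. That is one component of size 2.
Starting from 1 we can reach 1, 3, 4, 6, 7, 8. That is one component of size 6.
Total: 3 components.

3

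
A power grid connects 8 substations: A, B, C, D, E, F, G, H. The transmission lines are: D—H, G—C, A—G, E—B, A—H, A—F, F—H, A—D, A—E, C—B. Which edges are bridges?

none

The edges on the cycle A-D-H-A are not bridges since each lies on that cycle.
Every edge lies on some cycle, so there are no bridges.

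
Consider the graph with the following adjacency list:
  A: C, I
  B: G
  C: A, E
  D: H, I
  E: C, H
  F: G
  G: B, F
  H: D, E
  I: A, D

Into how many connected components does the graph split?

2

Starting from B we can reach B, F, G. That is one component of size 3.
Starting from A we can reach A, C, D, E, H, I. That is one component of size 6.
Total: 2 components.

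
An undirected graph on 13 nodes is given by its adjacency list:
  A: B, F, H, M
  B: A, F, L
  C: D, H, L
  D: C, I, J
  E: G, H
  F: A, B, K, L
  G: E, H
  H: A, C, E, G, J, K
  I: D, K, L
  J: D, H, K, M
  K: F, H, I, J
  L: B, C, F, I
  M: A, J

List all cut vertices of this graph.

Removing H increases the component count from 1 to 2, so H is a cut vertex.
By contrast removing M leaves 1 component; it is not a cut vertex. No other vertex is a cut vertex either.

H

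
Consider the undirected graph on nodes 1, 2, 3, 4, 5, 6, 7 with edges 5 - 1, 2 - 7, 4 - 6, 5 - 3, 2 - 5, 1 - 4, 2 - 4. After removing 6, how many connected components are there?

With 6 gone, the remaining components are: {1, 2, 3, 4, 5, 7}.
That is 1 component.

1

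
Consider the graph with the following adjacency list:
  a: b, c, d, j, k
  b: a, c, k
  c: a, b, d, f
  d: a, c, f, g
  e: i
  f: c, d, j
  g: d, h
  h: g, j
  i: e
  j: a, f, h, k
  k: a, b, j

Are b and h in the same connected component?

Yes

From b we can reach a, b, c, d, f, g, h, j, k, which includes h.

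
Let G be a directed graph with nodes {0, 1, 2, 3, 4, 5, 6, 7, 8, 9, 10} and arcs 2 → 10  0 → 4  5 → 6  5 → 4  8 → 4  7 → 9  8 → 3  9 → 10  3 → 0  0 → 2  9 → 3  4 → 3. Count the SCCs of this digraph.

{0, 3, 4} are all mutually reachable — one SCC of size 3.
{10} is an SCC by itself.
{5} is an SCC by itself.
{9} is an SCC by itself.
{1} is an SCC by itself.
(and 4 more singleton SCCs)
That gives 9 strongly connected components.

9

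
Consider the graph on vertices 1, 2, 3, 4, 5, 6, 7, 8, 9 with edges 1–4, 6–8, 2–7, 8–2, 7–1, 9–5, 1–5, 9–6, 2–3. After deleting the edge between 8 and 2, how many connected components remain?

1

8 and 2 are still connected via 8-6-9-5-1-7-2, so the component count stays at 1.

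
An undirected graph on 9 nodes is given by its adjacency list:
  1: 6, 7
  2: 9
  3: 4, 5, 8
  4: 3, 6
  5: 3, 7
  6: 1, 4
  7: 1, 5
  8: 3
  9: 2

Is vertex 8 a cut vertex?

No

Deleting 8 leaves 2 components (was 2), so 8 is not a cut vertex.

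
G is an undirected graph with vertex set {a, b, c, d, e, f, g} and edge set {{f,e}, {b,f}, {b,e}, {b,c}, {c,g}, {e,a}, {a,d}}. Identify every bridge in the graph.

a-d, a-e, b-c, c-g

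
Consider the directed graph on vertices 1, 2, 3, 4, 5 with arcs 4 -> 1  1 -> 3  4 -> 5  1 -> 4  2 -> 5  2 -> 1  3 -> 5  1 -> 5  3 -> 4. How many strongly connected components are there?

3

{1, 3, 4} are all mutually reachable — one SCC of size 3.
{2} is an SCC by itself.
{5} is an SCC by itself.
That gives 3 strongly connected components.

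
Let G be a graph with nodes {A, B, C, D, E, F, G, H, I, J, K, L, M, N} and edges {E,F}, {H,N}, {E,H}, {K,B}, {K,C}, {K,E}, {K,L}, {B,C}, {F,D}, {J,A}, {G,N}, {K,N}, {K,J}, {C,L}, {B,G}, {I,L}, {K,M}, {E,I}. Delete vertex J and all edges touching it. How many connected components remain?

2

With J gone, the remaining components are: {A}; {B, C, D, E, F, G, H, I, K, L, M, N}.
That is 2 components.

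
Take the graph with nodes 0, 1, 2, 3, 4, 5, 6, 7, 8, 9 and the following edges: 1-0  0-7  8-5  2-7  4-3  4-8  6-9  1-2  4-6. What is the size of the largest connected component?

Starting from 0 we can reach 0, 1, 2, 7. That is one component of size 4.
Starting from 3 we can reach 3, 4, 5, 6, 8, 9. That is one component of size 6.
The largest has 6 vertices.

6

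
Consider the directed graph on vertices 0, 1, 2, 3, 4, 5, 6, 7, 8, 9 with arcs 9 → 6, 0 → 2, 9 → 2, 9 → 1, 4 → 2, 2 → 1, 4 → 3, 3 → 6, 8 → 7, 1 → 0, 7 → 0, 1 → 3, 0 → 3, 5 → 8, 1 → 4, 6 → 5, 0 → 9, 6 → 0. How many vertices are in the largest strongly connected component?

{0, 1, 2, 3, 4, 5, 6, 7, 8, 9} are all mutually reachable — one SCC of size 10.
The largest has 10 vertices.

10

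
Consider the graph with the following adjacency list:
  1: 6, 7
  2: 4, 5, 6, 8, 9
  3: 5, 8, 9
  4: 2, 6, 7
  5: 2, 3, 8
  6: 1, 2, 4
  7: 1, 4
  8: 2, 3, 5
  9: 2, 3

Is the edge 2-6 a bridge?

No

After removing 2-6, the path 2-4-6 still connects them, so the edge is not a bridge.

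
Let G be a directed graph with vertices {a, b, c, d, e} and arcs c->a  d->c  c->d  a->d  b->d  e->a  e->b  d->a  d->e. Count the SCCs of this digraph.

1

{a, b, c, d, e} are all mutually reachable — one SCC of size 5.
That gives 1 strongly connected component.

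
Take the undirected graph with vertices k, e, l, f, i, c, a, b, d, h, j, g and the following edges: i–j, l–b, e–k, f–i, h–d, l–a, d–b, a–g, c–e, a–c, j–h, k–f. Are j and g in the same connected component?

From j we can reach a, b, c, d, e, f, g, h, i, j, k, l, which includes g.

Yes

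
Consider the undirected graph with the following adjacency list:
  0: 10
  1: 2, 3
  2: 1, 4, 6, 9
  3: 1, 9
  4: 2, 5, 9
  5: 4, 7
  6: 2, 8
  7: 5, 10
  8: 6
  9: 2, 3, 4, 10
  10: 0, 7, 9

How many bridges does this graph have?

3

The edges on the cycle 9-2-1-3-9 are not bridges since each lies on that cycle.
But removing 6-8 disconnects 6 from 8; removing 10-0 disconnects 10 from 0; removing 2-6 disconnects 2 from 6 — these are bridges.
That makes 3 bridges.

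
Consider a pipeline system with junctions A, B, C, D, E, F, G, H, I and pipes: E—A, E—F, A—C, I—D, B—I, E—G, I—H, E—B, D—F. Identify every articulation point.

A, E, I

Removing A increases the component count from 1 to 2, so A is a cut vertex.
Removing E increases the component count from 1 to 3, so E is a cut vertex.
Removing I increases the component count from 1 to 2, so I is a cut vertex.
By contrast removing D leaves 1 component; it is not a cut vertex. No other vertex is a cut vertex either.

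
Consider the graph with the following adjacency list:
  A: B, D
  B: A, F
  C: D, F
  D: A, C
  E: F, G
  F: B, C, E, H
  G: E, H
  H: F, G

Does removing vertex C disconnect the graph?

Deleting C leaves 1 component (was 1) (its neighbors D, F remain connected to each other), so C is not a cut vertex.

No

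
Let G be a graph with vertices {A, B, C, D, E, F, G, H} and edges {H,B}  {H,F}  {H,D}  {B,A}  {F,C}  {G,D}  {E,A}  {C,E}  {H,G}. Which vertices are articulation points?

H

Removing H increases the component count from 1 to 2, so H is a cut vertex.
By contrast removing A leaves 1 component; it is not a cut vertex. No other vertex is a cut vertex either.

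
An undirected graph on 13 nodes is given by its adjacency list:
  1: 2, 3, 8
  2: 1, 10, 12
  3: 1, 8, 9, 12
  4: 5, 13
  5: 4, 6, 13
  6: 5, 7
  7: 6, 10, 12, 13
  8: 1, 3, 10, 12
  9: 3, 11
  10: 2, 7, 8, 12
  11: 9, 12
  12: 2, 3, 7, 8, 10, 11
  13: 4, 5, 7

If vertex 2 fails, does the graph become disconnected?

No

Deleting 2 leaves 1 component (was 1) (its neighbors 1, 10, 12 remain connected to each other), so 2 is not a cut vertex.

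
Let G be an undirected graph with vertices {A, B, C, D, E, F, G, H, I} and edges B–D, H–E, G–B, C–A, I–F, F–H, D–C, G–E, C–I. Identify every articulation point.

C

Removing C increases the component count from 1 to 2, so C is a cut vertex.
By contrast removing A leaves 1 component; it is not a cut vertex. No other vertex is a cut vertex either.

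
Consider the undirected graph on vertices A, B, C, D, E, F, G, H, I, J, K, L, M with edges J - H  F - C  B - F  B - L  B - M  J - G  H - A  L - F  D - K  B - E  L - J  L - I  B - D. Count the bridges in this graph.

The edges on the cycle B-L-F-B are not bridges since each lies on that cycle.
But removing H - A disconnects H from A; removing G - J disconnects G from J; removing B - E disconnects B from E; removing B - M disconnects B from M — these are bridges.
In total 10 edges are bridges.

10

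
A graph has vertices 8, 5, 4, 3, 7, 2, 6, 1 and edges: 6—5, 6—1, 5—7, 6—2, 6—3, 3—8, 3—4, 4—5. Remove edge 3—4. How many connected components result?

3 and 4 are still connected via 3-6-5-4, so the component count stays at 1.

1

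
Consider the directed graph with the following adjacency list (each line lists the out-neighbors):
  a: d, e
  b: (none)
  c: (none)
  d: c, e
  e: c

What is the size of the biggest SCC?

1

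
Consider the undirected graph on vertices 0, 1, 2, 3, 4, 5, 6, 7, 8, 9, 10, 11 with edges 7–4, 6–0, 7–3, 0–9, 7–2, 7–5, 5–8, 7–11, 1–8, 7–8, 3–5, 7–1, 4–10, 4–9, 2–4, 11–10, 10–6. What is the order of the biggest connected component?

12

Starting from 0 we can reach 0, 1, 2, 3, 4, 5, 6, 7, 8, 9, 10, 11. That is one component of size 12.
The largest has 12 vertices.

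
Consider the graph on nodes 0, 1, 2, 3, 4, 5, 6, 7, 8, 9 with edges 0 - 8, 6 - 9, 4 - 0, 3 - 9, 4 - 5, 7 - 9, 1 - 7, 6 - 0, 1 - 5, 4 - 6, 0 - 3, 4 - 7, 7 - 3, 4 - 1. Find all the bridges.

The edges on the cycle 4-1-7-9-3-0-6-4 are not bridges since each lies on that cycle.
But removing 0 - 8 disconnects 0 from 8 — this is a bridge.

0-8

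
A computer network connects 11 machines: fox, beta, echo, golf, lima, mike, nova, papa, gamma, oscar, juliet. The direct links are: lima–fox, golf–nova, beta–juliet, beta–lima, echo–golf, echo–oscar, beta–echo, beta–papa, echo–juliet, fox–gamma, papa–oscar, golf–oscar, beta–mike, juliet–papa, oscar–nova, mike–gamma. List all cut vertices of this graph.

beta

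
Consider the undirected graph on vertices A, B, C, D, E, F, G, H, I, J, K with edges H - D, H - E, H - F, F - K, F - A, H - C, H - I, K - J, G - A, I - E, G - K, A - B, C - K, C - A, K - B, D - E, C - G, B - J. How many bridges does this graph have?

The edges on the cycle H-I-E-H are not bridges since each lies on that cycle.
Every edge lies on some cycle, so there are no bridges.

0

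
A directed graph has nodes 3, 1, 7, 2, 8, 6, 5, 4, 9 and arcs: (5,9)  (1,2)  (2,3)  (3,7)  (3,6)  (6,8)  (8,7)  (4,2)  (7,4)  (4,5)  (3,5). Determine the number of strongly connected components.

{2, 3, 4, 6, 7, 8} are all mutually reachable — one SCC of size 6.
{5} is an SCC by itself.
{1} is an SCC by itself.
{9} is an SCC by itself.
That gives 4 strongly connected components.

4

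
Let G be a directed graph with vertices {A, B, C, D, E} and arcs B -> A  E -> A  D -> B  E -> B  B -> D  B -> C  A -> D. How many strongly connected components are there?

3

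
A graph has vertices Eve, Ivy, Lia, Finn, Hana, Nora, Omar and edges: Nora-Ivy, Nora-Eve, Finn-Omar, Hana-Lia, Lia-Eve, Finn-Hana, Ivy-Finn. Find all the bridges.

The edges on the cycle Nora-Ivy-Finn-Hana-Lia-Eve-Nora are not bridges since each lies on that cycle.
But removing Finn-Omar disconnects Finn from Omar — this is a bridge.

Finn-Omar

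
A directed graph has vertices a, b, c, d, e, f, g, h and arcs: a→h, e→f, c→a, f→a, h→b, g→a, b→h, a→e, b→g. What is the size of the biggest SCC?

6

{a, b, e, f, g, h} are all mutually reachable — one SCC of size 6.
{c} is an SCC by itself.
{d} is an SCC by itself.
The largest has 6 vertices.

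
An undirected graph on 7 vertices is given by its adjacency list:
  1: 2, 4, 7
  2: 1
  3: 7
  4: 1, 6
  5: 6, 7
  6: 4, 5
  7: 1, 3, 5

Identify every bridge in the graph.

1-2, 3-7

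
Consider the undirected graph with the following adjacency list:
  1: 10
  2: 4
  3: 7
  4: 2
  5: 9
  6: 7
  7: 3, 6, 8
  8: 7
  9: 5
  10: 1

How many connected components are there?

4

Starting from 1 we can reach 1, 10. That is one component of size 2.
Starting from 5 we can reach 5, 9. That is one component of size 2.
Starting from 2 we can reach 2, 4. That is one component of size 2.
Starting from 3 we can reach 3, 6, 7, 8. That is one component of size 4.
Total: 4 components.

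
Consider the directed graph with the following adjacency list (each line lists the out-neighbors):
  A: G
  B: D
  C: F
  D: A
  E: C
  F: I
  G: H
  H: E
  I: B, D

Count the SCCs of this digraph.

{A, B, C, D, E, F, G, H, I} are all mutually reachable — one SCC of size 9.
That gives 1 strongly connected component.

1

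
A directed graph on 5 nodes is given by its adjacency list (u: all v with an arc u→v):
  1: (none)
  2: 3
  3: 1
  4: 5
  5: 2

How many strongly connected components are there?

5

{3} is an SCC by itself.
{2} is an SCC by itself.
{4} is an SCC by itself.
{5} is an SCC by itself.
{1} is an SCC by itself.
That gives 5 strongly connected components.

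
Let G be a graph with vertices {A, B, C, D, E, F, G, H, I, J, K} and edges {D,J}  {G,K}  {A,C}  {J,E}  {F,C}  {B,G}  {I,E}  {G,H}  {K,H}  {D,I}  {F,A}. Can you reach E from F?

No

The component containing F is {A, C, F}, and E is not in it.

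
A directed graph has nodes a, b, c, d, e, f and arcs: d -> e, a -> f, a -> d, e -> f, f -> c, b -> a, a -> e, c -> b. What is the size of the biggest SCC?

6

{a, b, c, d, e, f} are all mutually reachable — one SCC of size 6.
The largest has 6 vertices.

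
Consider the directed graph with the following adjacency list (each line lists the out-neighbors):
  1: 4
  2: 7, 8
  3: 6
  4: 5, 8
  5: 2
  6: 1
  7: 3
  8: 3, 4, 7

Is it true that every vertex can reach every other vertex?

Yes

From 8 we can reach every vertex (1, 2, 3, 4, 5, 6, 7, 8), and every vertex can reach 8 (1, 2, 3, 4, 5, 6, 7, 8). So the whole graph is one strongly connected component.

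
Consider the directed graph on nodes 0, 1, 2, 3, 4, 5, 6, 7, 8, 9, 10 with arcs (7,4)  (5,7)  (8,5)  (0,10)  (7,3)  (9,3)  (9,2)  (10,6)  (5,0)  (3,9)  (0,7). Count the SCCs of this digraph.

{3, 9} are all mutually reachable — one SCC of size 2.
{4} is an SCC by itself.
{0} is an SCC by itself.
{8} is an SCC by itself.
{7} is an SCC by itself.
(and 5 more singleton SCCs)
That gives 10 strongly connected components.

10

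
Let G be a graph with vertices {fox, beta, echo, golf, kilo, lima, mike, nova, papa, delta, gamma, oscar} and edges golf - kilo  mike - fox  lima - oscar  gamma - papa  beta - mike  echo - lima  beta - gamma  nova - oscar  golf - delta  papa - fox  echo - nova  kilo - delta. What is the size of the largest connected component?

Starting from golf we can reach golf, kilo, delta. That is one component of size 3.
Starting from echo we can reach echo, lima, nova, oscar. That is one component of size 4.
Starting from fox we can reach fox, beta, mike, papa, gamma. That is one component of size 5.
The largest has 5 vertices.

5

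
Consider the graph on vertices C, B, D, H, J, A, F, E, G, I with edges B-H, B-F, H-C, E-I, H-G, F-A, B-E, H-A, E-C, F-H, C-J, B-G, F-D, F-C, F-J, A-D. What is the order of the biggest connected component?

Starting from A we can reach A, B, C, D, E, F, G, H, I, J. That is one component of size 10.
The largest has 10 vertices.

10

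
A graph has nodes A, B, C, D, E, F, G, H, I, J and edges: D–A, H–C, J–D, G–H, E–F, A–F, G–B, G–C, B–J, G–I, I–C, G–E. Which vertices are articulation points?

G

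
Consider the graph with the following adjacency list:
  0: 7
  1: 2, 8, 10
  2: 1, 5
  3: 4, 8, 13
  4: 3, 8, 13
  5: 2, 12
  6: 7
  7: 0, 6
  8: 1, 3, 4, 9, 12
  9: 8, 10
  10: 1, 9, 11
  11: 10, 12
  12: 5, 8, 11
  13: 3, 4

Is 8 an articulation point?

Deleting 8 raises the number of components from 2 to 3, so 8 is a cut vertex.

Yes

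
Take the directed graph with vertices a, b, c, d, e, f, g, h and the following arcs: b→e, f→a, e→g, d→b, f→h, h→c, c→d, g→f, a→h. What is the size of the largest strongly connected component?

8

{a, b, c, d, e, f, g, h} are all mutually reachable — one SCC of size 8.
The largest has 8 vertices.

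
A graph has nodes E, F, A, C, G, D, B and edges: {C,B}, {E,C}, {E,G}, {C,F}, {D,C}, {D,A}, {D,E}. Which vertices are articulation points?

C, D, E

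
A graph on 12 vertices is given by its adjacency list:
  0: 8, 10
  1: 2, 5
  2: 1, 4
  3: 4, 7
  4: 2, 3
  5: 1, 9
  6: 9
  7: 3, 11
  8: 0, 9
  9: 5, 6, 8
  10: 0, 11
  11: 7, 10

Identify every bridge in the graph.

6-9

The edges on the cycle 3-7-11-10-0-8-9-5-1-2-4-3 are not bridges since each lies on that cycle.
But removing 6-9 disconnects 6 from 9 — this is a bridge.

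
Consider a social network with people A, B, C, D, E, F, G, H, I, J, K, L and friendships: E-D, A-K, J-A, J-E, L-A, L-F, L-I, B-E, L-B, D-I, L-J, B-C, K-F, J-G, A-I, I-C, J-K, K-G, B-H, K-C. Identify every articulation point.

B

Removing B increases the component count from 1 to 2, so B is a cut vertex.
By contrast removing H leaves 1 component; it is not a cut vertex. No other vertex is a cut vertex either.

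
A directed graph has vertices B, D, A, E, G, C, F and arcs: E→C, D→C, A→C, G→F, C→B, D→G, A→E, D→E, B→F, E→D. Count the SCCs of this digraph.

6

{D, E} are all mutually reachable — one SCC of size 2.
{B} is an SCC by itself.
{C} is an SCC by itself.
{A} is an SCC by itself.
{G} is an SCC by itself.
(and 1 more singleton SCC)
That gives 6 strongly connected components.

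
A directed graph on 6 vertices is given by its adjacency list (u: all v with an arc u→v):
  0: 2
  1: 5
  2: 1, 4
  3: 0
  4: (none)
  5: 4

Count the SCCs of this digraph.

6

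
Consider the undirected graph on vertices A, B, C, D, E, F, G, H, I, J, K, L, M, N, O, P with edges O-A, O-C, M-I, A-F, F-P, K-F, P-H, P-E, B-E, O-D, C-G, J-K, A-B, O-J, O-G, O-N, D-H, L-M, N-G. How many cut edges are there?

2

The edges on the cycle O-N-G-O are not bridges since each lies on that cycle.
But removing L-M disconnects L from M; removing M-I disconnects M from I — these are bridges.
That makes 2 bridges.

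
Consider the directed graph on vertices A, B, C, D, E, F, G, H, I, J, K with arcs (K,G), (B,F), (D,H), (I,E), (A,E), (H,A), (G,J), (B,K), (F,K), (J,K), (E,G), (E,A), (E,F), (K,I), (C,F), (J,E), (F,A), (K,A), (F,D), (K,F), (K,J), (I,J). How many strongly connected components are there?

{A, D, E, F, G, H, I, J, K} are all mutually reachable — one SCC of size 9.
{B} is an SCC by itself.
{C} is an SCC by itself.
That gives 3 strongly connected components.

3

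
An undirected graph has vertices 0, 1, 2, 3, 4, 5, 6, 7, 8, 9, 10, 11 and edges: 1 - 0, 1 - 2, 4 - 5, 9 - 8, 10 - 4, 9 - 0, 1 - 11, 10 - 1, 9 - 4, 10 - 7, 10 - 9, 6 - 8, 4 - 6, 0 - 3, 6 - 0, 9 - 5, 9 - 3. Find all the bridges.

1-11, 1-2, 10-7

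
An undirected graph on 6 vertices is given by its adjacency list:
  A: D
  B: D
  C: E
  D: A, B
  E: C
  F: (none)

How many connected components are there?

3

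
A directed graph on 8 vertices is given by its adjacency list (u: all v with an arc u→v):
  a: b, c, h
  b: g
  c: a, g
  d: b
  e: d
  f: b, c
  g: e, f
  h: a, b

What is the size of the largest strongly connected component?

8

{a, b, c, d, e, f, g, h} are all mutually reachable — one SCC of size 8.
The largest has 8 vertices.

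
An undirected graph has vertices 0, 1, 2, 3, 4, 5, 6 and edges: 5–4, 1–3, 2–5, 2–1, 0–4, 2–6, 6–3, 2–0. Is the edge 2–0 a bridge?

No

After removing 2–0, the path 2-5-4-0 still connects them, so the edge is not a bridge.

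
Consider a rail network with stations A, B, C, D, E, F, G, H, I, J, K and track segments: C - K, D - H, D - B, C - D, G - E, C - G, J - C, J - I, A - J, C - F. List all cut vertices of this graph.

C, D, G, J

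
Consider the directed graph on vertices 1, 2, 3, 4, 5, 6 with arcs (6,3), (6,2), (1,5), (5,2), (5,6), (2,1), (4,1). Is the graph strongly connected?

No

There is no directed path from 5 to 4, so the graph is not strongly connected.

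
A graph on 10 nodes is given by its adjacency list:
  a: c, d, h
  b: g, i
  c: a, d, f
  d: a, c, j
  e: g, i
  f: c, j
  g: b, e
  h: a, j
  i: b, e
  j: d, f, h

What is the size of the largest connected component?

6

Starting from b we can reach b, e, g, i. That is one component of size 4.
Starting from a we can reach a, c, d, f, h, j. That is one component of size 6.
The largest has 6 vertices.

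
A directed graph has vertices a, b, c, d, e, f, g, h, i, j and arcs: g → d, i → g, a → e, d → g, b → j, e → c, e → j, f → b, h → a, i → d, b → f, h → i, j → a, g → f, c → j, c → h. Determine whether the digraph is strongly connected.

Yes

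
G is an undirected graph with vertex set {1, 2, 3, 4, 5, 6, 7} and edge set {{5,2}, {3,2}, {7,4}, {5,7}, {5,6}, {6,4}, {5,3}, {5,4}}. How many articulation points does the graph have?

1

Removing 5 increases the component count from 2 to 3, so 5 is a cut vertex.
By contrast removing 7 leaves 2 components; it is not a cut vertex. No other vertex is a cut vertex either.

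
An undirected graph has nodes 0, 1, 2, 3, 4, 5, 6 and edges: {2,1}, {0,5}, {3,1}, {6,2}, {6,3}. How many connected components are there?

3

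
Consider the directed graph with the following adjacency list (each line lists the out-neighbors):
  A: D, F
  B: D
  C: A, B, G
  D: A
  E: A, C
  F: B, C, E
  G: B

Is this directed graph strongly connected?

From A we can reach every vertex (A, B, C, D, E, F, G), and every vertex can reach A (A, B, C, D, E, F, G). So the whole graph is one strongly connected component.

Yes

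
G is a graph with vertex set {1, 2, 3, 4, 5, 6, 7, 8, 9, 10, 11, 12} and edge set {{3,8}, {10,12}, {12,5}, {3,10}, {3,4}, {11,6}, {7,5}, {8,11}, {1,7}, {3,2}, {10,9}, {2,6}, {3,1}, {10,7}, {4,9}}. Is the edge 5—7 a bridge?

After removing 5—7, the path 5-12-10-7 still connects them, so the edge is not a bridge.

No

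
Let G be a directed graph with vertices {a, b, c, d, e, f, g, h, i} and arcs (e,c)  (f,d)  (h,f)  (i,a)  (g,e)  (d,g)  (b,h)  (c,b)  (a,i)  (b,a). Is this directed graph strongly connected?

There is no directed path from a to e, so the graph is not strongly connected.

No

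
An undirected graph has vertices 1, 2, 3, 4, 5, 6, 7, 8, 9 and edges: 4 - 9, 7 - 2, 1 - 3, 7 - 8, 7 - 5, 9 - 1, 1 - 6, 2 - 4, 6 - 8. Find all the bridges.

The edges on the cycle 7-2-4-9-1-6-8-7 are not bridges since each lies on that cycle.
But removing 7 - 5 disconnects 7 from 5; removing 3 - 1 disconnects 3 from 1 — these are bridges.

1-3, 5-7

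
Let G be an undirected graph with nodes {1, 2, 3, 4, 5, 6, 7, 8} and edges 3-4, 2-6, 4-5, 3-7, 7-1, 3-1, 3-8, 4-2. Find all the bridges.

2-4, 2-6, 3-4, 3-8, 4-5

The edges on the cycle 3-7-1-3 are not bridges since each lies on that cycle.
But removing 5-4 disconnects 5 from 4; removing 3-4 disconnects 3 from 4; removing 4-2 disconnects 4 from 2; removing 3-8 disconnects 3 from 8 — these are bridges.
In total 5 edges are bridges.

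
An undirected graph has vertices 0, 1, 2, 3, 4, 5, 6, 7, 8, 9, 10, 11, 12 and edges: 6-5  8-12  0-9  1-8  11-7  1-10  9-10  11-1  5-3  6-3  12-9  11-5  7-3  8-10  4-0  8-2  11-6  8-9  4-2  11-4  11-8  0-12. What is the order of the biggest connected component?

13

Starting from 0 we can reach 0, 1, 2, 3, 4, 5, 6, 7, 8, 9, 10, 11, 12. That is one component of size 13.
The largest has 13 vertices.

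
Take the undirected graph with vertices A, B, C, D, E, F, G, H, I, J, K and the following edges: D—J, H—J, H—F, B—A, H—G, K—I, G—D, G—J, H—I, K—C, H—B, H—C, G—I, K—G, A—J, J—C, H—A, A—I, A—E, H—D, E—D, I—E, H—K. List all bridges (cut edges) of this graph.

F-H

The edges on the cycle H-K-I-H are not bridges since each lies on that cycle.
But removing H—F disconnects H from F — this is a bridge.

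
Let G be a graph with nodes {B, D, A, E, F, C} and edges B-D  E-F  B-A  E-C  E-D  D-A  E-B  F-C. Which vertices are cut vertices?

Removing E increases the component count from 1 to 2, so E is a cut vertex.
By contrast removing D leaves 1 component; it is not a cut vertex. No other vertex is a cut vertex either.

E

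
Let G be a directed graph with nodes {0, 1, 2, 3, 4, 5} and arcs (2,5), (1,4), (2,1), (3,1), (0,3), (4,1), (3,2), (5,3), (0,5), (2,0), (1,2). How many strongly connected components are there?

{0, 1, 2, 3, 4, 5} are all mutually reachable — one SCC of size 6.
That gives 1 strongly connected component.

1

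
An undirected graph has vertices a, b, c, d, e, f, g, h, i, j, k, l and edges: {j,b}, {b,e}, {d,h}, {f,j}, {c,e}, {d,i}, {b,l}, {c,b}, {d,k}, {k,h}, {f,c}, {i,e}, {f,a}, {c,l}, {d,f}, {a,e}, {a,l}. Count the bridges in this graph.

The edges on the cycle d-k-h-d are not bridges since each lies on that cycle.
Every edge lies on some cycle, so there are no bridges.

0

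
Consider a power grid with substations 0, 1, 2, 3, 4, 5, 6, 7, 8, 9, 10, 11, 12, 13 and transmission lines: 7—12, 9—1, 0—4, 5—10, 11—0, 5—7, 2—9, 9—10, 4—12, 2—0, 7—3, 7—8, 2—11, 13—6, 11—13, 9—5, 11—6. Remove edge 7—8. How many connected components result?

Before removal there is 1 component.
7—8 is a bridge — removing it separates 7's side from 8's side.
After removal: 2 components.

2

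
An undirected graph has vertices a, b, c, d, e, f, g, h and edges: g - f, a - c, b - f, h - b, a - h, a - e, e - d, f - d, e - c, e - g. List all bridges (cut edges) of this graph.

The edges on the cycle a-h-b-f-g-e-a are not bridges since each lies on that cycle.
Every edge lies on some cycle, so there are no bridges.

none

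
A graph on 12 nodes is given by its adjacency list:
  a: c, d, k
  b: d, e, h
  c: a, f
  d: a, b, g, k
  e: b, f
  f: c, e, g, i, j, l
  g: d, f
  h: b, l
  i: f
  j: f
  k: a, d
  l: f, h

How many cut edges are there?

2

The edges on the cycle b-h-l-f-e-b are not bridges since each lies on that cycle.
But removing i-f disconnects i from f; removing f-j disconnects f from j — these are bridges.
That makes 2 bridges.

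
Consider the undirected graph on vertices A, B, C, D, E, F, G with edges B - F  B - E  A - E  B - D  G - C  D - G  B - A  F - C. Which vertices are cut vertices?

B

Removing B increases the component count from 1 to 2, so B is a cut vertex.
By contrast removing E leaves 1 component; it is not a cut vertex. No other vertex is a cut vertex either.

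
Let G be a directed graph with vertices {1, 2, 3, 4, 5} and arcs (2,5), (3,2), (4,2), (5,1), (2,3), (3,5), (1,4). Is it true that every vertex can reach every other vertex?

Yes

From 5 we can reach every vertex (1, 2, 3, 4, 5), and every vertex can reach 5 (1, 2, 3, 4, 5). So the whole graph is one strongly connected component.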